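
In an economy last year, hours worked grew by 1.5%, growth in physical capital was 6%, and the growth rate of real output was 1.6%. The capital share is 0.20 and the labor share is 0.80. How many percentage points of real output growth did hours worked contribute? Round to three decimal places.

1.200 percentage points

Labor's share = 1 − 0.2 = 0.8.
Contribution = share × growth = 0.8 × 1.5 = 1.2 pp.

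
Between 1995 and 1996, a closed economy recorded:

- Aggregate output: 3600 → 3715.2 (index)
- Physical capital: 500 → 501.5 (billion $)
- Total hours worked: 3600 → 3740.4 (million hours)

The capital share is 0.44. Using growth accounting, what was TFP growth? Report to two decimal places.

0.88%

Aggregate output growth = (3715.2 − 3600) / 3600 = 3.2%.
Physical capital growth = (501.5 − 500) / 500 = 0.3%.
Total hours worked growth = (3740.4 − 3600) / 3600 = 3.9%.
Labor's share = 1 − 0.44 = 0.56.
Physical capital: 0.44 × 0.3 = 0.132 pp.
Total hours worked: 0.56 × 3.9 = 2.184 pp.
TFP growth = 3.2 − 2.316 = 0.884%.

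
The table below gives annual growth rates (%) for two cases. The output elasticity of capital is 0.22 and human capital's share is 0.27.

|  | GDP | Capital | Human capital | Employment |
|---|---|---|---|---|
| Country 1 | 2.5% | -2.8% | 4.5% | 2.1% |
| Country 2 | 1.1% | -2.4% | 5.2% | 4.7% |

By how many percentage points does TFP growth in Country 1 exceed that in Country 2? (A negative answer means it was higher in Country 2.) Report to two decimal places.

3.00 percentage points

Labor's share = 1 − 0.22 − 0.27 = 0.51.
Country 1: TFP = 2.5 + 0.616 − 1.215 − 1.071 = 0.83%.
Country 2: TFP = 1.1 + 0.528 − 1.404 − 2.397 = -2.173%.
Difference = 0.83 − (-2.173) = 3.003 pp.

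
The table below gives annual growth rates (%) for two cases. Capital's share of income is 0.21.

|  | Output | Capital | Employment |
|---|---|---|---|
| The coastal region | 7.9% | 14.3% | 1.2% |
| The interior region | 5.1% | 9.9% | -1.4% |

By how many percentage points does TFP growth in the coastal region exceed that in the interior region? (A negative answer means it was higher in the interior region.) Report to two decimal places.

-0.18 percentage points

Labor's share = 1 − 0.21 = 0.79.
The coastal region: TFP = 7.9 − 3.003 − 0.948 = 3.949%.
The interior region: TFP = 5.1 − 2.079 + 1.106 = 4.127%.
Difference = 3.949 − (4.127) = -0.178 pp.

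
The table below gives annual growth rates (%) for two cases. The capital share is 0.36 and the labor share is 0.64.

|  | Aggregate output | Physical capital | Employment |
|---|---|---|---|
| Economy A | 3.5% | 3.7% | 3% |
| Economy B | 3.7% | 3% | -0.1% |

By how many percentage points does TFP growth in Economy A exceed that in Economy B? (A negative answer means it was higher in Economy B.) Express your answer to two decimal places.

-2.44 percentage points

Labor's share = 1 − 0.36 = 0.64.
Economy A: TFP = 3.5 − 1.332 − 1.92 = 0.248%.
Economy B: TFP = 3.7 − 1.08 + 0.064 = 2.684%.
Difference = 0.248 − (2.684) = -2.436 pp.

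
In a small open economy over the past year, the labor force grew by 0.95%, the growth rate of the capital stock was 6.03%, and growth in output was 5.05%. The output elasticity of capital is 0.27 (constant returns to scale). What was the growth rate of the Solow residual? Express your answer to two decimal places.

2.73%

Labor's share = 1 − 0.27 = 0.73.
The capital stock: 0.27 × 6.03 = 1.6281 pp.
The labor force: 0.73 × 0.95 = 0.6935 pp.
TFP growth = 5.05 − 2.3216 = 2.7284%.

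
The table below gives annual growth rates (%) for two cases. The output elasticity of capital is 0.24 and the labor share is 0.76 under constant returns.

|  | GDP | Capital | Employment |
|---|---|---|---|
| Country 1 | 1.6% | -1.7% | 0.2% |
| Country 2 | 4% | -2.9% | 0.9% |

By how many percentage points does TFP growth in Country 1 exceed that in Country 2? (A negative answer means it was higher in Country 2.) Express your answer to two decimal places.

-2.16 percentage points

Labor's share = 1 − 0.24 = 0.76.
Country 1: TFP = 1.6 + 0.408 − 0.152 = 1.856%.
Country 2: TFP = 4 + 0.696 − 0.684 = 4.012%.
Difference = 1.856 − (4.012) = -2.156 pp.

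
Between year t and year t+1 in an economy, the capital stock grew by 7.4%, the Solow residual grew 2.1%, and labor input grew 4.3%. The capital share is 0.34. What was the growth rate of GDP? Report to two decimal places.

Labor's share = 1 − 0.34 = 0.66.
The capital stock: 0.34 × 7.4 = 2.516 pp.
Labor input: 0.66 × 4.3 = 2.838 pp.
Output growth = 2.1 + 5.354 = 7.454%.

7.45%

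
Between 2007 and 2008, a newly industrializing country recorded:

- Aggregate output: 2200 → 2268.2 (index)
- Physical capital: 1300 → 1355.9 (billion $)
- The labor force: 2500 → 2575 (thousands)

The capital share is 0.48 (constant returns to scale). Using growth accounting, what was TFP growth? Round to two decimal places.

Aggregate output growth = (2268.2 − 2200) / 2200 = 3.1%.
Physical capital growth = (1355.9 − 1300) / 1300 = 4.3%.
The labor force growth = (2575 − 2500) / 2500 = 3%.
Labor's share = 1 − 0.48 = 0.52.
Physical capital: 0.48 × 4.3 = 2.064 pp.
The labor force: 0.52 × 3 = 1.56 pp.
TFP growth = 3.1 − 3.624 = -0.524%.

-0.52%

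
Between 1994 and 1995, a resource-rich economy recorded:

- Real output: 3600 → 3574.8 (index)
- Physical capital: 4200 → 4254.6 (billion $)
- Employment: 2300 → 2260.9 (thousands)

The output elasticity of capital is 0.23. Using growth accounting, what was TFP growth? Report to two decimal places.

0.31%

Real output growth = (3574.8 − 3600) / 3600 = -0.7%.
Physical capital growth = (4254.6 − 4200) / 4200 = 1.3%.
Employment growth = (2260.9 − 2300) / 2300 = -1.7%.
Labor's share = 1 − 0.23 = 0.77.
Physical capital: 0.23 × 1.3 = 0.299 pp.
Employment: 0.77 × (-1.7) = -1.309 pp.
TFP growth = -0.7 + 1.01 = 0.31%.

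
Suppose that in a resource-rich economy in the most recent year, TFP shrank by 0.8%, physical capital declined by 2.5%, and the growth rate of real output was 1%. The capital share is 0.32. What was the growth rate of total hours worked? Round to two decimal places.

Labor's share = 1 − 0.32 = 0.68.
gY = gA + 0.32×(-2.5) + 0.68×g.
0.68×g = 1 + 0.8 + 0.8 = 2.6.
g = 2.6 / 0.68 = 3.8235%.

3.82%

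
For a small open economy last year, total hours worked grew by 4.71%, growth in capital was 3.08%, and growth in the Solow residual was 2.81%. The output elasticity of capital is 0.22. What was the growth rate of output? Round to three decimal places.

Labor's share = 1 − 0.22 = 0.78.
Capital: 0.22 × 3.08 = 0.6776 pp.
Total hours worked: 0.78 × 4.71 = 3.6738 pp.
Output growth = 2.81 + 4.3514 = 7.1614%.

Output growth was 7.161%.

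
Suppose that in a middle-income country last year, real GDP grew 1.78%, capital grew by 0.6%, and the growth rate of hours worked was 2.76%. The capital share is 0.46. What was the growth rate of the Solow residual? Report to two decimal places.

Labor's share = 1 − 0.46 = 0.54.
Capital: 0.46 × 0.6 = 0.276 pp.
Hours worked: 0.54 × 2.76 = 1.4904 pp.
TFP growth = 1.78 − 1.7664 = 0.0136%.

0.01%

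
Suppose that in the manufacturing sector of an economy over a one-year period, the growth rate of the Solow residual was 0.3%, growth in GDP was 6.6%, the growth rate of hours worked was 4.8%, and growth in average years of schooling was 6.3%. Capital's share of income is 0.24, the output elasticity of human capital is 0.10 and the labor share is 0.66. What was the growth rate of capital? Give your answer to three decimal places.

Labor's share = 1 − 0.24 − 0.1 = 0.66.
gY = gA + 0.1×6.3 + 0.66×4.8 + 0.24×g.
0.24×g = 6.6 − 0.3 − 3.798 = 2.502.
g = 2.502 / 0.24 = 10.425%.

Capital grew 10.425%.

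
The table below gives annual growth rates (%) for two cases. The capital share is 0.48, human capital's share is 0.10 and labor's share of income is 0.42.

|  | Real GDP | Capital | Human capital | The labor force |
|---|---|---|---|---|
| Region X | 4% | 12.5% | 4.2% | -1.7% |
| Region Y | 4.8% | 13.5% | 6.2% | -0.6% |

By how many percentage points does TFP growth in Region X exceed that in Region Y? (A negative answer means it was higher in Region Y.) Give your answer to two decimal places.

0.34 percentage points

Labor's share = 1 − 0.48 − 0.1 = 0.42.
Region X: TFP = 4 − 6 − 0.42 + 0.714 = -1.706%.
Region Y: TFP = 4.8 − 6.48 − 0.62 + 0.252 = -2.048%.
Difference = -1.706 − (-2.048) = 0.342 pp.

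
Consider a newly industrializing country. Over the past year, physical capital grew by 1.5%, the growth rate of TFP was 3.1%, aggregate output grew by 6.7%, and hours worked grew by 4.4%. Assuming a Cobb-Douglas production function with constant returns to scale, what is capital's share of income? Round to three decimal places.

Capital's share of income is 0.276.

gY = gA + α·gK + (1−α)·gL, so gY − gA − gL = α(gK − gL).
6.7 − 3.1 − 4.4 = α × (1.5 − 4.4).
-0.8 = -2.9 α, so α = 0.27586.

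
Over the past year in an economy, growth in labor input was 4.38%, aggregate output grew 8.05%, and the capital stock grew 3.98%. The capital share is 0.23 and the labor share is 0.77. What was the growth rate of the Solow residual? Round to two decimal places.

3.76%

Labor's share = 1 − 0.23 = 0.77.
The capital stock: 0.23 × 3.98 = 0.9154 pp.
Labor input: 0.77 × 4.38 = 3.3726 pp.
TFP growth = 8.05 − 4.288 = 3.762%.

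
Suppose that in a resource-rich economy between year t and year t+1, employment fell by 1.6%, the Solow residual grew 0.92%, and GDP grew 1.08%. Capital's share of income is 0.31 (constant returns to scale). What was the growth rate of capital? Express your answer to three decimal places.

Labor's share = 1 − 0.31 = 0.69.
gY = gA + 0.69×(-1.6) + 0.31×g.
0.31×g = 1.08 − 0.92 + 1.104 = 1.264.
g = 1.264 / 0.31 = 4.07742%.

4.077%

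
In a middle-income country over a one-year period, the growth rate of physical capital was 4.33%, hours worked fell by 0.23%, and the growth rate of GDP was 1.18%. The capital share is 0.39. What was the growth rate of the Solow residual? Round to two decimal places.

-0.37%

Labor's share = 1 − 0.39 = 0.61.
Physical capital: 0.39 × 4.33 = 1.6887 pp.
Hours worked: 0.61 × (-0.23) = -0.1403 pp.
TFP growth = 1.18 − 1.5484 = -0.3684%.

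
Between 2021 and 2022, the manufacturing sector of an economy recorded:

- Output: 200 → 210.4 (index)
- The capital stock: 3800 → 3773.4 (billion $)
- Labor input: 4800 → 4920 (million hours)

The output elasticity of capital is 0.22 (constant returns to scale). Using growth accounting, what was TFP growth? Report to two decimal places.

Output growth = (210.4 − 200) / 200 = 5.2%.
The capital stock growth = (3773.4 − 3800) / 3800 = -0.7%.
Labor input growth = (4920 − 4800) / 4800 = 2.5%.
Labor's share = 1 − 0.22 = 0.78.
The capital stock: 0.22 × (-0.7) = -0.154 pp.
Labor input: 0.78 × 2.5 = 1.95 pp.
TFP growth = 5.2 − 1.796 = 3.404%.

3.40%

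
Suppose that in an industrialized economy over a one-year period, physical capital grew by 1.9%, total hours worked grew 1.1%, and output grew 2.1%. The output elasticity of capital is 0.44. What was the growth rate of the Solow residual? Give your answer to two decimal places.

Labor's share = 1 − 0.44 = 0.56.
Physical capital: 0.44 × 1.9 = 0.836 pp.
Total hours worked: 0.56 × 1.1 = 0.616 pp.
TFP growth = 2.1 − 1.452 = 0.648%.

0.65%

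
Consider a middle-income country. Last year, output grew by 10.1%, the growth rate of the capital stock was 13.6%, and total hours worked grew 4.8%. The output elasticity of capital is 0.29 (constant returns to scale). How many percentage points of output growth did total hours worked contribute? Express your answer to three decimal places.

Labor's share = 1 − 0.29 = 0.71.
Contribution = share × growth = 0.71 × 4.8 = 3.408 pp.

3.408 pp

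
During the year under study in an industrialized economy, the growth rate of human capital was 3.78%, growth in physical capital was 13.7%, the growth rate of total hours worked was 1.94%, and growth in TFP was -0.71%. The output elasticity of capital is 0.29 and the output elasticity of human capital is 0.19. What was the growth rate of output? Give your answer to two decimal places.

Labor's share = 1 − 0.29 − 0.19 = 0.52.
Physical capital: 0.29 × 13.7 = 3.973 pp.
Human capital: 0.19 × 3.78 = 0.7182 pp.
Total hours worked: 0.52 × 1.94 = 1.0088 pp.
Output growth = -0.71 + 5.7 = 4.99%.

Output grew 4.99%.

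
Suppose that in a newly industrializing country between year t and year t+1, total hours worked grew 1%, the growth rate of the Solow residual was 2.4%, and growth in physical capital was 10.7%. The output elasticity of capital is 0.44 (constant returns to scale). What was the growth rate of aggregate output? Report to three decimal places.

Labor's share = 1 − 0.44 = 0.56.
Physical capital: 0.44 × 10.7 = 4.708 pp.
Total hours worked: 0.56 × 1 = 0.56 pp.
Output growth = 2.4 + 5.268 = 7.668%.

7.668%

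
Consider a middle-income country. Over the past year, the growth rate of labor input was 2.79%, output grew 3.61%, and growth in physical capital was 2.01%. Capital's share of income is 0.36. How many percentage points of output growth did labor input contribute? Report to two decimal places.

1.79 pp

Labor's share = 1 − 0.36 = 0.64.
Contribution = share × growth = 0.64 × 2.79 = 1.7856 pp.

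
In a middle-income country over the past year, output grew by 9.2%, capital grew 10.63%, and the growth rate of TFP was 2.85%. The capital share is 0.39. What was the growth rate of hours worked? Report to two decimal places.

Hours worked grew 3.61%.

Labor's share = 1 − 0.39 = 0.61.
gY = gA + 0.39×10.63 + 0.61×g.
0.61×g = 9.2 − 2.85 − 4.1457 = 2.2043.
g = 2.2043 / 0.61 = 3.6136%.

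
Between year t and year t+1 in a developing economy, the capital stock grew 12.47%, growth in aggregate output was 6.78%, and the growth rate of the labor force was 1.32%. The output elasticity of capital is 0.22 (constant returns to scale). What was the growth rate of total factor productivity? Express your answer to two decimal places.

Labor's share = 1 − 0.22 = 0.78.
The capital stock: 0.22 × 12.47 = 2.7434 pp.
The labor force: 0.78 × 1.32 = 1.0296 pp.
TFP growth = 6.78 − 3.773 = 3.007%.

3.01%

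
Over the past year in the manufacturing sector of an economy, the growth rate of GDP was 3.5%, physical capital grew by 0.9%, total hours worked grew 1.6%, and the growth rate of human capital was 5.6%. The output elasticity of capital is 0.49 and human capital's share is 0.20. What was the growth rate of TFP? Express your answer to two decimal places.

1.44%

Labor's share = 1 − 0.49 − 0.2 = 0.31.
Physical capital: 0.49 × 0.9 = 0.441 pp.
Human capital: 0.2 × 5.6 = 1.12 pp.
Total hours worked: 0.31 × 1.6 = 0.496 pp.
TFP growth = 3.5 − 2.057 = 1.443%.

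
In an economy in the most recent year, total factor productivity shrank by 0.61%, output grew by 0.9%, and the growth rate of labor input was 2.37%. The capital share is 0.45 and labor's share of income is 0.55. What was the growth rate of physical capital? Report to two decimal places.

Physical capital growth was 0.46%.

Labor's share = 1 − 0.45 = 0.55.
gY = gA + 0.55×2.37 + 0.45×g.
0.45×g = 0.9 + 0.61 − 1.3035 = 0.2065.
g = 0.2065 / 0.45 = 0.4589%.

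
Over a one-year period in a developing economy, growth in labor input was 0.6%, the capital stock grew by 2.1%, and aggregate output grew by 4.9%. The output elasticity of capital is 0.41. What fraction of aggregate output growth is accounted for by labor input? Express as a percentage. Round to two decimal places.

Labor's share = 1 − 0.41 = 0.59.
Labor input contributed 0.59 × 0.6 = 0.354 pp.
Share of growth = 0.354 / 4.9 × 100 = 7.2245%.

Labor input accounted for 7.22% of growth.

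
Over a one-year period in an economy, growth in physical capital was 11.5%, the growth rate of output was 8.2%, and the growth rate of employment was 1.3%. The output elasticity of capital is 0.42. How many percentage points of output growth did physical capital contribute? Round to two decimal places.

Contribution = share × growth = 0.42 × 11.5 = 4.83 pp.

4.83 pp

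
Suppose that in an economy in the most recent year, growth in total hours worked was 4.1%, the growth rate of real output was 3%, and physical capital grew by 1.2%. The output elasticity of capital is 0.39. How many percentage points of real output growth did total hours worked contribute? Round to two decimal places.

Labor's share = 1 − 0.39 = 0.61.
Contribution = share × growth = 0.61 × 4.1 = 2.501 pp.

2.50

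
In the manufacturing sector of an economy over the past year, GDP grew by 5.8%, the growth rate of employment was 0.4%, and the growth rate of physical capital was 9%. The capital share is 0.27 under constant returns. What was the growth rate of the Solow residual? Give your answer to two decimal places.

Labor's share = 1 − 0.27 = 0.73.
Physical capital: 0.27 × 9 = 2.43 pp.
Employment: 0.73 × 0.4 = 0.292 pp.
TFP growth = 5.8 − 2.722 = 3.078%.

The Solow residual growth was 3.08%.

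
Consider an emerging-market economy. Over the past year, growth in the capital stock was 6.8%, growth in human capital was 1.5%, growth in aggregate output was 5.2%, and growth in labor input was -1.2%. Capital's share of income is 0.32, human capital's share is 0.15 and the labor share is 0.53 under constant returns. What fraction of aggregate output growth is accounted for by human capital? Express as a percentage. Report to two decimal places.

Human capital contributed 0.15 × 1.5 = 0.225 pp.
Share of growth = 0.225 / 5.2 × 100 = 4.3269%.

4.33%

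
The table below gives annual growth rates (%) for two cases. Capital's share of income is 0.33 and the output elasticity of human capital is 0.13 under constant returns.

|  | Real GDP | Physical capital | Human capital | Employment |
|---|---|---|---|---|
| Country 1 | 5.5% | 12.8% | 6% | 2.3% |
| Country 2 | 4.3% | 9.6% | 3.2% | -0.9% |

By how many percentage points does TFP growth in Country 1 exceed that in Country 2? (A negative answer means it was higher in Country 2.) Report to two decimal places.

Labor's share = 1 − 0.33 − 0.13 = 0.54.
Country 1: TFP = 5.5 − 4.224 − 0.78 − 1.242 = -0.746%.
Country 2: TFP = 4.3 − 3.168 − 0.416 + 0.486 = 1.202%.
Difference = -0.746 − (1.202) = -1.948 pp.

-1.95 percentage points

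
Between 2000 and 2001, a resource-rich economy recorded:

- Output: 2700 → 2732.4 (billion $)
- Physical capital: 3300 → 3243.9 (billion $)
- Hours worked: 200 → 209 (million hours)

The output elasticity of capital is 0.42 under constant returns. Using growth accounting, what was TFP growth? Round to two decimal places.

-0.70%

Output growth = (2732.4 − 2700) / 2700 = 1.2%.
Physical capital growth = (3243.9 − 3300) / 3300 = -1.7%.
Hours worked growth = (209 − 200) / 200 = 4.5%.
Labor's share = 1 − 0.42 = 0.58.
Physical capital: 0.42 × (-1.7) = -0.714 pp.
Hours worked: 0.58 × 4.5 = 2.61 pp.
TFP growth = 1.2 − 1.896 = -0.696%.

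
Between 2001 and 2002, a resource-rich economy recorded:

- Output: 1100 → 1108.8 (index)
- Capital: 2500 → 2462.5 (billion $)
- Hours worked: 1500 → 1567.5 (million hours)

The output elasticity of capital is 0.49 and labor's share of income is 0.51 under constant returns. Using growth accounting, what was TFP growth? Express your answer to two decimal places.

Output growth = (1108.8 − 1100) / 1100 = 0.8%.
Capital growth = (2462.5 − 2500) / 2500 = -1.5%.
Hours worked growth = (1567.5 − 1500) / 1500 = 4.5%.
Labor's share = 1 − 0.49 = 0.51.
Capital: 0.49 × (-1.5) = -0.735 pp.
Hours worked: 0.51 × 4.5 = 2.295 pp.
TFP growth = 0.8 − 1.56 = -0.76%.

-0.76%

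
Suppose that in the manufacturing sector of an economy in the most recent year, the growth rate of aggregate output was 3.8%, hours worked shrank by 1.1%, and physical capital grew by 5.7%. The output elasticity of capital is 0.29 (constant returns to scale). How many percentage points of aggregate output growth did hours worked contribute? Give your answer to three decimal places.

-0.781 percentage points

Labor's share = 1 − 0.29 = 0.71.
Contribution = share × growth = 0.71 × (-1.1) = -0.781 pp.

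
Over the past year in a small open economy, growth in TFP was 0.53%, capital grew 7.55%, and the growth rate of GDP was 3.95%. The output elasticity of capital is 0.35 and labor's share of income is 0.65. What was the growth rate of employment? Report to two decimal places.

1.20%

Labor's share = 1 − 0.35 = 0.65.
gY = gA + 0.35×7.55 + 0.65×g.
0.65×g = 3.95 − 0.53 − 2.6425 = 0.7775.
g = 0.7775 / 0.65 = 1.1962%.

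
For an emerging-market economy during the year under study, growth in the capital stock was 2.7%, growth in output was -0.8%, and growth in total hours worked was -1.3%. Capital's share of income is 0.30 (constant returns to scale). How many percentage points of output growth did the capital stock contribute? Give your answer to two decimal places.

0.81

Contribution = share × growth = 0.3 × 2.7 = 0.81 pp.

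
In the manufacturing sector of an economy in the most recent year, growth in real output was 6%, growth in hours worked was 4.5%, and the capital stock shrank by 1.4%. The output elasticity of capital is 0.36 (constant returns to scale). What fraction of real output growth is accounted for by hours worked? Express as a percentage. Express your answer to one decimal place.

Labor's share = 1 − 0.36 = 0.64.
Hours worked contributed 0.64 × 4.5 = 2.88 pp.
Share of growth = 2.88 / 6 × 100 = 48%.

48.0%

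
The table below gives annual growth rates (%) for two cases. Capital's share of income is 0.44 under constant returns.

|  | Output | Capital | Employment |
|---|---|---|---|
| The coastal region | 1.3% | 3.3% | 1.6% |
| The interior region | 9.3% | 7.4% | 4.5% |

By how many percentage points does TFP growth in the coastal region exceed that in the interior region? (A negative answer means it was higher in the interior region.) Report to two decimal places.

-4.57 percentage points

Labor's share = 1 − 0.44 = 0.56.
The coastal region: TFP = 1.3 − 1.452 − 0.896 = -1.048%.
The interior region: TFP = 9.3 − 3.256 − 2.52 = 3.524%.
Difference = -1.048 − (3.524) = -4.572 pp.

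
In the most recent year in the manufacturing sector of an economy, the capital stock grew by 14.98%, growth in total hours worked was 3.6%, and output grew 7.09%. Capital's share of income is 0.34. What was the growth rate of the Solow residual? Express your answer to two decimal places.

-0.38%

Labor's share = 1 − 0.34 = 0.66.
The capital stock: 0.34 × 14.98 = 5.0932 pp.
Total hours worked: 0.66 × 3.6 = 2.376 pp.
TFP growth = 7.09 − 7.4692 = -0.3792%.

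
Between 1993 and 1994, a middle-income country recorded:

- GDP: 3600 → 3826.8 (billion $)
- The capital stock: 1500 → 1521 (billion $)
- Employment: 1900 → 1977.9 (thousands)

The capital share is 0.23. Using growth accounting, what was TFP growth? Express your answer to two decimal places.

2.82%

GDP growth = (3826.8 − 3600) / 3600 = 6.3%.
The capital stock growth = (1521 − 1500) / 1500 = 1.4%.
Employment growth = (1977.9 − 1900) / 1900 = 4.1%.
Labor's share = 1 − 0.23 = 0.77.
The capital stock: 0.23 × 1.4 = 0.322 pp.
Employment: 0.77 × 4.1 = 3.157 pp.
TFP growth = 6.3 − 3.479 = 2.821%.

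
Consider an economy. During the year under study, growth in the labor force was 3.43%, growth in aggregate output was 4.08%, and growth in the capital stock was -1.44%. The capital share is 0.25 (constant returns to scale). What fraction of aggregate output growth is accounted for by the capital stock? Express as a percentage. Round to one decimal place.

-8.8%

The capital stock contributed 0.25 × (-1.44) = -0.36 pp.
Share of growth = -0.36 / 4.08 × 100 = -8.824%.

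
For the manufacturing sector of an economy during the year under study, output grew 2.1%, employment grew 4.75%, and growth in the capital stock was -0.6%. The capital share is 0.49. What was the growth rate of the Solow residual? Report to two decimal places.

Labor's share = 1 − 0.49 = 0.51.
The capital stock: 0.49 × (-0.6) = -0.294 pp.
Employment: 0.51 × 4.75 = 2.4225 pp.
TFP growth = 2.1 − 2.1285 = -0.0285%.

-0.03%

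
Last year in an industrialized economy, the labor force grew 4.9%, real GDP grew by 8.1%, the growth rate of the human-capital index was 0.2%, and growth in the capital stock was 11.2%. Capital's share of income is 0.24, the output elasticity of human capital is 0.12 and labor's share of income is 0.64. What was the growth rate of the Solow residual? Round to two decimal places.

2.25%

Labor's share = 1 − 0.24 − 0.12 = 0.64.
The capital stock: 0.24 × 11.2 = 2.688 pp.
The human-capital index: 0.12 × 0.2 = 0.024 pp.
The labor force: 0.64 × 4.9 = 3.136 pp.
TFP growth = 8.1 − 5.848 = 2.252%.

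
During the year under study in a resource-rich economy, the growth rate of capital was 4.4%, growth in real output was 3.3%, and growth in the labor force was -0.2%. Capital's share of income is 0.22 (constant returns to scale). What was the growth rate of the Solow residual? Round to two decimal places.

The Solow residual growth was 2.49%.

Labor's share = 1 − 0.22 = 0.78.
Capital: 0.22 × 4.4 = 0.968 pp.
The labor force: 0.78 × (-0.2) = -0.156 pp.
TFP growth = 3.3 − 0.812 = 2.488%.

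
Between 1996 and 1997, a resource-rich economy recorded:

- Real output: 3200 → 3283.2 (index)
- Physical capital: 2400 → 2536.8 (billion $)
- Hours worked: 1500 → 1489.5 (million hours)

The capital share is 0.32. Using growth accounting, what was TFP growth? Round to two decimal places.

Real output growth = (3283.2 − 3200) / 3200 = 2.6%.
Physical capital growth = (2536.8 − 2400) / 2400 = 5.7%.
Hours worked growth = (1489.5 − 1500) / 1500 = -0.7%.
Labor's share = 1 − 0.32 = 0.68.
Physical capital: 0.32 × 5.7 = 1.824 pp.
Hours worked: 0.68 × (-0.7) = -0.476 pp.
TFP growth = 2.6 − 1.348 = 1.252%.

1.25%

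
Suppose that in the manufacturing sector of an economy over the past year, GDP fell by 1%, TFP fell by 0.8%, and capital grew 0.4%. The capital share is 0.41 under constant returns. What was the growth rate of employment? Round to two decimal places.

-0.62%

Labor's share = 1 − 0.41 = 0.59.
gY = gA + 0.41×0.4 + 0.59×g.
0.59×g = -1 + 0.8 − 0.164 = -0.364.
g = -0.364 / 0.59 = -0.6169%.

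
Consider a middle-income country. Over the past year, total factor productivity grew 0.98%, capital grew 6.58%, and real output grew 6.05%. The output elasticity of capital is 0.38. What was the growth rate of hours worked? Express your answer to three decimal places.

4.145%

Labor's share = 1 − 0.38 = 0.62.
gY = gA + 0.38×6.58 + 0.62×g.
0.62×g = 6.05 − 0.98 − 2.5004 = 2.5696.
g = 2.5696 / 0.62 = 4.14452%.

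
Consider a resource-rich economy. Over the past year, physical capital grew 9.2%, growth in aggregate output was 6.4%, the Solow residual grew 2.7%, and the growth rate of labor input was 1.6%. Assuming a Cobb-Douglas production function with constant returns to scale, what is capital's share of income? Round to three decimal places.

0.276

gY = gA + α·gK + (1−α)·gL, so gY − gA − gL = α(gK − gL).
6.4 − 2.7 − 1.6 = α × (9.2 − 1.6).
2.1 = 7.6 α, so α = 0.27632.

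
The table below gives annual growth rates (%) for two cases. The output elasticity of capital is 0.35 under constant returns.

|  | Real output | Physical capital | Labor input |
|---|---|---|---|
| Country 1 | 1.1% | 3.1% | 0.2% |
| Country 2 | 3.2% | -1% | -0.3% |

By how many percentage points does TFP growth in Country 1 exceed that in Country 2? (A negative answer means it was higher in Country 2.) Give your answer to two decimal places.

Labor's share = 1 − 0.35 = 0.65.
Country 1: TFP = 1.1 − 1.085 − 0.13 = -0.115%.
Country 2: TFP = 3.2 + 0.35 + 0.195 = 3.745%.
Difference = -0.115 − (3.745) = -3.86 pp.

-3.86 percentage points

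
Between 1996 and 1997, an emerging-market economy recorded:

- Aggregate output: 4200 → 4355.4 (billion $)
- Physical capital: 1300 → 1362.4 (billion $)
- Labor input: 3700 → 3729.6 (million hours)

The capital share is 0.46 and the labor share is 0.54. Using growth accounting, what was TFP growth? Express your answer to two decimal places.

Aggregate output growth = (4355.4 − 4200) / 4200 = 3.7%.
Physical capital growth = (1362.4 − 1300) / 1300 = 4.8%.
Labor input growth = (3729.6 − 3700) / 3700 = 0.8%.
Labor's share = 1 − 0.46 = 0.54.
Physical capital: 0.46 × 4.8 = 2.208 pp.
Labor input: 0.54 × 0.8 = 0.432 pp.
TFP growth = 3.7 − 2.64 = 1.06%.

1.06%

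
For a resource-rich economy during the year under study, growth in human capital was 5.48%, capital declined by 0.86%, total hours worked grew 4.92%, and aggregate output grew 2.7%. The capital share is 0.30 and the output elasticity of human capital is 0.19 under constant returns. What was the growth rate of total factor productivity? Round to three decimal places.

Labor's share = 1 − 0.3 − 0.19 = 0.51.
Capital: 0.3 × (-0.86) = -0.258 pp.
Human capital: 0.19 × 5.48 = 1.0412 pp.
Total hours worked: 0.51 × 4.92 = 2.5092 pp.
TFP growth = 2.7 − 3.2924 = -0.5924%.

-0.592%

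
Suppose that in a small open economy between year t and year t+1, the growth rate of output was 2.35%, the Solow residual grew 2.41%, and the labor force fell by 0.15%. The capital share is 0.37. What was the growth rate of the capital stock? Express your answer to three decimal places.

0.093%

Labor's share = 1 − 0.37 = 0.63.
gY = gA + 0.63×(-0.15) + 0.37×g.
0.37×g = 2.35 − 2.41 + 0.0945 = 0.0345.
g = 0.0345 / 0.37 = 0.09324%.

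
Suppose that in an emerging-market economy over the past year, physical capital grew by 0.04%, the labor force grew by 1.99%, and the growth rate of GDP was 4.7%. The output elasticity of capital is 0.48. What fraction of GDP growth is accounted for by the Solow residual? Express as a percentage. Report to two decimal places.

77.57%

Labor's share = 1 − 0.48 = 0.52.
Physical capital: 0.48 × 0.04 = 0.0192 pp.
The labor force: 0.52 × 1.99 = 1.0348 pp.
TFP growth = 4.7 − 1.054 = 3.646%.
TFP share of growth = 3.646 / 4.7 × 100 = 77.5745%.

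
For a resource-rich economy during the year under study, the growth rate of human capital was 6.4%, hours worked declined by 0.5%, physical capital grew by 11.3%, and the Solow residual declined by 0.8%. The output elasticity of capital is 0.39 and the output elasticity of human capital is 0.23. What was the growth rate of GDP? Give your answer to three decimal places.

Labor's share = 1 − 0.39 − 0.23 = 0.38.
Physical capital: 0.39 × 11.3 = 4.407 pp.
Human capital: 0.23 × 6.4 = 1.472 pp.
Hours worked: 0.38 × (-0.5) = -0.19 pp.
Output growth = -0.8 + 5.689 = 4.889%.

GDP growth was 4.889%.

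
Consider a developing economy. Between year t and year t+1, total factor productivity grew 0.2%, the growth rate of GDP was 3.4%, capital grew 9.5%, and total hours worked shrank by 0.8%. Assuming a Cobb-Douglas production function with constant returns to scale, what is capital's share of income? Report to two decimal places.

gY = gA + α·gK + (1−α)·gL, so gY − gA − gL = α(gK − gL).
3.4 − 0.2 + 0.8 = α × (9.5 − (-0.8)).
4 = 10.3 α, so α = 0.3883.

0.39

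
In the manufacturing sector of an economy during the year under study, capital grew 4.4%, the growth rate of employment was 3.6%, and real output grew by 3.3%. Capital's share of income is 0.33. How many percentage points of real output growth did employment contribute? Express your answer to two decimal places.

2.41

Labor's share = 1 − 0.33 = 0.67.
Contribution = share × growth = 0.67 × 3.6 = 2.412 pp.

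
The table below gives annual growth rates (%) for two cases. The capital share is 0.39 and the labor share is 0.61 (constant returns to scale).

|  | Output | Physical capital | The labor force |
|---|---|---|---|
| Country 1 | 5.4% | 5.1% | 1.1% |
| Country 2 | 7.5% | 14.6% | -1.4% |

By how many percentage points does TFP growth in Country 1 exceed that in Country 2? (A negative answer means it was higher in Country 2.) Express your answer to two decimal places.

Labor's share = 1 − 0.39 = 0.61.
Country 1: TFP = 5.4 − 1.989 − 0.671 = 2.74%.
Country 2: TFP = 7.5 − 5.694 + 0.854 = 2.66%.
Difference = 2.74 − (2.66) = 0.08 pp.

0.08 percentage points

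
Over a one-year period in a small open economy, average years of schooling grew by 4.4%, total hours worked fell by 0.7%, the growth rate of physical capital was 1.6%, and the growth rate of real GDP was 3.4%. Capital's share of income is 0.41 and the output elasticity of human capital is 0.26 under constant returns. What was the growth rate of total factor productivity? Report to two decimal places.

1.83%

Labor's share = 1 − 0.41 − 0.26 = 0.33.
Physical capital: 0.41 × 1.6 = 0.656 pp.
Average years of schooling: 0.26 × 4.4 = 1.144 pp.
Total hours worked: 0.33 × (-0.7) = -0.231 pp.
TFP growth = 3.4 − 1.569 = 1.831%.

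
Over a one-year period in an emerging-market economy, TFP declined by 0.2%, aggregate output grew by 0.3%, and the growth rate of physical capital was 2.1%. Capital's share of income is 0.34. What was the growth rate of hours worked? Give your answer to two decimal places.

Labor's share = 1 − 0.34 = 0.66.
gY = gA + 0.34×2.1 + 0.66×g.
0.66×g = 0.3 + 0.2 − 0.714 = -0.214.
g = -0.214 / 0.66 = -0.3242%.

-0.32%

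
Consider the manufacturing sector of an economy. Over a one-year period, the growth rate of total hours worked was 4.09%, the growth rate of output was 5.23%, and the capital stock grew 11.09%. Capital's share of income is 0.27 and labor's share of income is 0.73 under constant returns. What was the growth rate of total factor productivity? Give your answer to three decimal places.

Labor's share = 1 − 0.27 = 0.73.
The capital stock: 0.27 × 11.09 = 2.9943 pp.
Total hours worked: 0.73 × 4.09 = 2.9857 pp.
TFP growth = 5.23 − 5.98 = -0.75%.

-0.750%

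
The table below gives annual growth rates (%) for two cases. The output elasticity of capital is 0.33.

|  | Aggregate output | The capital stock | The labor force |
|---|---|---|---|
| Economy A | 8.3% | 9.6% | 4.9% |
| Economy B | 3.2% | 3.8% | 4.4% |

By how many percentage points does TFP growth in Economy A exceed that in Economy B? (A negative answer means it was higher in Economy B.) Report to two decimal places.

Labor's share = 1 − 0.33 = 0.67.
Economy A: TFP = 8.3 − 3.168 − 3.283 = 1.849%.
Economy B: TFP = 3.2 − 1.254 − 2.948 = -1.002%.
Difference = 1.849 − (-1.002) = 2.851 pp.

2.85 percentage points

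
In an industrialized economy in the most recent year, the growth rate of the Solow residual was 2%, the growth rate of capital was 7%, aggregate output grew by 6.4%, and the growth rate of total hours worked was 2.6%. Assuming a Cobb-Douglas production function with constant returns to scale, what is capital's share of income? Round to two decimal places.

Capital's share of income is 0.41.

gY = gA + α·gK + (1−α)·gL, so gY − gA − gL = α(gK − gL).
6.4 − 2 − 2.6 = α × (7 − 2.6).
1.8 = 4.4 α, so α = 0.4091.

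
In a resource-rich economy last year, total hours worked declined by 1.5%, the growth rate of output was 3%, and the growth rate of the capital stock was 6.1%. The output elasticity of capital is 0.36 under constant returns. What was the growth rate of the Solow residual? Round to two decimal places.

Labor's share = 1 − 0.36 = 0.64.
The capital stock: 0.36 × 6.1 = 2.196 pp.
Total hours worked: 0.64 × (-1.5) = -0.96 pp.
TFP growth = 3 − 1.236 = 1.764%.

1.76%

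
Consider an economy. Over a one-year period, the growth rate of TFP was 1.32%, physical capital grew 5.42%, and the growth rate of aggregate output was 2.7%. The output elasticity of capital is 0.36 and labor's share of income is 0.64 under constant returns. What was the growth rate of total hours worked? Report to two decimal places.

-0.89%

Labor's share = 1 − 0.36 = 0.64.
gY = gA + 0.36×5.42 + 0.64×g.
0.64×g = 2.7 − 1.32 − 1.9512 = -0.5712.
g = -0.5712 / 0.64 = -0.8925%.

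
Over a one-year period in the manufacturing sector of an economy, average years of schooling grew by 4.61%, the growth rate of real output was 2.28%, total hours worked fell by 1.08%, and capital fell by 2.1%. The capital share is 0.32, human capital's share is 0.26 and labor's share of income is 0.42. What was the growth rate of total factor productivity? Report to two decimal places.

2.21%

Labor's share = 1 − 0.32 − 0.26 = 0.42.
Capital: 0.32 × (-2.1) = -0.672 pp.
Average years of schooling: 0.26 × 4.61 = 1.1986 pp.
Total hours worked: 0.42 × (-1.08) = -0.4536 pp.
TFP growth = 2.28 − 0.073 = 2.207%.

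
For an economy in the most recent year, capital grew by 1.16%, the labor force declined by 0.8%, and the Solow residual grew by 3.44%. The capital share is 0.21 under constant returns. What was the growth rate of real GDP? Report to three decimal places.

3.052%

Labor's share = 1 − 0.21 = 0.79.
Capital: 0.21 × 1.16 = 0.2436 pp.
The labor force: 0.79 × (-0.8) = -0.632 pp.
Output growth = 3.44 + (-0.3884) = 3.0516%.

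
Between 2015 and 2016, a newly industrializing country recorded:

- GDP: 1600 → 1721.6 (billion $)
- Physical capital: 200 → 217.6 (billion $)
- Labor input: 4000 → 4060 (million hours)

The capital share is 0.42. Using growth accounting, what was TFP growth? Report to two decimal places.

3.03%

GDP growth = (1721.6 − 1600) / 1600 = 7.6%.
Physical capital growth = (217.6 − 200) / 200 = 8.8%.
Labor input growth = (4060 − 4000) / 4000 = 1.5%.
Labor's share = 1 − 0.42 = 0.58.
Physical capital: 0.42 × 8.8 = 3.696 pp.
Labor input: 0.58 × 1.5 = 0.87 pp.
TFP growth = 7.6 − 4.566 = 3.034%.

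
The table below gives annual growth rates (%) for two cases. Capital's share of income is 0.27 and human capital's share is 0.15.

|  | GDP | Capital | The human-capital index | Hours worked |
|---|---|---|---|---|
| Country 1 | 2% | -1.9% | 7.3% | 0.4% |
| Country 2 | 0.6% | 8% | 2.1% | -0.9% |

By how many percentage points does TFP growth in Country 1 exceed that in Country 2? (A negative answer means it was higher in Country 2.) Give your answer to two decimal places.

Labor's share = 1 − 0.27 − 0.15 = 0.58.
Country 1: TFP = 2 + 0.513 − 1.095 − 0.232 = 1.186%.
Country 2: TFP = 0.6 − 2.16 − 0.315 + 0.522 = -1.353%.
Difference = 1.186 − (-1.353) = 2.539 pp.

2.54 percentage points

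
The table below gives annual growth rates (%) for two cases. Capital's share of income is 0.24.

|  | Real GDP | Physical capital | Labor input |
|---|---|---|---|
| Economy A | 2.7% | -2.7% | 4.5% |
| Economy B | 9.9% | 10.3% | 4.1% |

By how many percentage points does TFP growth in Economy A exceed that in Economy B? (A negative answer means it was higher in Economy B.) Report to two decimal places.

Labor's share = 1 − 0.24 = 0.76.
Economy A: TFP = 2.7 + 0.648 − 3.42 = -0.072%.
Economy B: TFP = 9.9 − 2.472 − 3.116 = 4.312%.
Difference = -0.072 − (4.312) = -4.384 pp.

-4.38 percentage points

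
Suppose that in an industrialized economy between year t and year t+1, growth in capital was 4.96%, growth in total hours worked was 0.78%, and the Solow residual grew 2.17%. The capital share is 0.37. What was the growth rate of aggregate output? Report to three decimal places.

Labor's share = 1 − 0.37 = 0.63.
Capital: 0.37 × 4.96 = 1.8352 pp.
Total hours worked: 0.63 × 0.78 = 0.4914 pp.
Output growth = 2.17 + 2.3266 = 4.4966%.

Aggregate output growth was 4.497%.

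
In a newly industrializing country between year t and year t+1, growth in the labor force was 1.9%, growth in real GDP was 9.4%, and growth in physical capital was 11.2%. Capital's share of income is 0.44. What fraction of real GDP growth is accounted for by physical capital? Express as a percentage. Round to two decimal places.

Physical capital accounted for 52.43% of growth.

Physical capital contributed 0.44 × 11.2 = 4.928 pp.
Share of growth = 4.928 / 9.4 × 100 = 52.4255%.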